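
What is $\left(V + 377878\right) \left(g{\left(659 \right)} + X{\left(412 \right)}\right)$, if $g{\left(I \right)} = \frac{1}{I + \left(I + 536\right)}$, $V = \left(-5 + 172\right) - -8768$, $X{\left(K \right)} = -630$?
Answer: $- \frac{451804933447}{1854} \approx -2.4369 \cdot 10^{8}$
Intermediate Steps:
$V = 8935$ ($V = 167 + 8768 = 8935$)
$g{\left(I \right)} = \frac{1}{536 + 2 I}$ ($g{\left(I \right)} = \frac{1}{I + \left(536 + I\right)} = \frac{1}{536 + 2 I}$)
$\left(V + 377878\right) \left(g{\left(659 \right)} + X{\left(412 \right)}\right) = \left(8935 + 377878\right) \left(\frac{1}{2 \left(268 + 659\right)} - 630\right) = 386813 \left(\frac{1}{2 \cdot 927} - 630\right) = 386813 \left(\frac{1}{2} \cdot \frac{1}{927} - 630\right) = 386813 \left(\frac{1}{1854} - 630\right) = 386813 \left(- \frac{1168019}{1854}\right) = - \frac{451804933447}{1854}$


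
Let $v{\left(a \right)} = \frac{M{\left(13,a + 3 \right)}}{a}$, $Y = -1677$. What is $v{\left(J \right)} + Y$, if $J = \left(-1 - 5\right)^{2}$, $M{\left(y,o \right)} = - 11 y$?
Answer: $- \frac{60515}{36} \approx -1681.0$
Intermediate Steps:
$J = 36$ ($J = \left(-6\right)^{2} = 36$)
$v{\left(a \right)} = - \frac{143}{a}$ ($v{\left(a \right)} = \frac{\left(-11\right) 13}{a} = - \frac{143}{a}$)
$v{\left(J \right)} + Y = - \frac{143}{36} - 1677 = - \frac{60515}{36}$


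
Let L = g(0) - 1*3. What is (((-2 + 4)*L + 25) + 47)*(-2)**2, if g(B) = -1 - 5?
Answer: 216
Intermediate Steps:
g(B) = -6
L = -9 (L = -6 - 1*3 = -6 - 3 = -9)
(((-2 + 4)*L + 25) + 47)*(-2)**2 = (((-2 + 4)*(-9) + 25) + 47)*(-2)**2 = ((2*(-9) + 25) + 47)*4 = ((-18 + 25) + 47)*4 = (7 + 47)*4 = 54*4 = 216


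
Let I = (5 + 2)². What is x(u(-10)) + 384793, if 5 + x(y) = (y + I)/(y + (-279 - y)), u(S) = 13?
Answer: 3463090/9 ≈ 3.8479e+5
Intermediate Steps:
I = 49 (I = 7² = 49)
x(y) = -1444/279 - y/279 (x(y) = -5 + (y + 49)/(y + (-279 - y)) = -5 + (49 + y)/(-279) = -5 + (49 + y)*(-1/279) = -5 + (-49/279 - y/279) = -1444/279 - y/279)
x(u(-10)) + 384793 = (-1444/279 - 1/279*13) + 384793 = (-1444/279 - 13/279) + 384793 = -47/9 + 384793 = 3463090/9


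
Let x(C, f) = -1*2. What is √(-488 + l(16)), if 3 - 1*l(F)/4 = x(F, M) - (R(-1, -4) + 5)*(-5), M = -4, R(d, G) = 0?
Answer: 2*I*√142 ≈ 23.833*I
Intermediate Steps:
x(C, f) = -2
l(F) = -80 (l(F) = 12 - 4*(-2 - (0 + 5)*(-5)) = 12 - 4*(-2 - 5*(-5)) = 12 - 4*(-2 - 1*(-25)) = 12 - 4*(-2 + 25) = 12 - 4*23 = 12 - 92 = -80)
√(-488 + l(16)) = √(-488 - 80) = √(-568) = 2*I*√142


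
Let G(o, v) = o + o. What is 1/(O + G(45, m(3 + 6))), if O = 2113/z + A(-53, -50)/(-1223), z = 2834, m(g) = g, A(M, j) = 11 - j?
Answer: 3465982/314349705 ≈ 0.011026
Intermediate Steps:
G(o, v) = 2*o
O = 2411325/3465982 (O = 2113/2834 + (11 - 1*(-50))/(-1223) = 2113*(1/2834) + (11 + 50)*(-1/1223) = 2113/2834 + 61*(-1/1223) = 2113/2834 - 61/1223 = 2411325/3465982 ≈ 0.69571)
1/(O + G(45, m(3 + 6))) = 1/(2411325/3465982 + 2*45) = 1/(2411325/3465982 + 90) = 1/(314349705/3465982) = 3465982/314349705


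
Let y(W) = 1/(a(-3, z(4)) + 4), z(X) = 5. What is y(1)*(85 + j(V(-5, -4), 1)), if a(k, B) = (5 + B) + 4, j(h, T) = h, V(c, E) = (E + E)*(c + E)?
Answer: 157/18 ≈ 8.7222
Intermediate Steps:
V(c, E) = 2*E*(E + c) (V(c, E) = (2*E)*(E + c) = 2*E*(E + c))
a(k, B) = 9 + B
y(W) = 1/18 (y(W) = 1/((9 + 5) + 4) = 1/(14 + 4) = 1/18)
y(1)*(85 + j(V(-5, -4), 1)) = (85 + 2*(-4)*(-4 - 5))/18 = (85 + 2*(-4)*(-9))/18 = (85 + 72)/18 = (1/18)*157 = 157/18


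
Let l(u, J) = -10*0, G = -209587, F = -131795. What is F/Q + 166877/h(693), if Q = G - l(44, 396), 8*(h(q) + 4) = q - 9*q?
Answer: -34883388684/146082139 ≈ -238.79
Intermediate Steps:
h(q) = -4 - q (h(q) = -4 + (q - 9*q)/8 = -4 + (-8*q)/8 = -4 - q)
l(u, J) = 0
Q = -209587 (Q = -209587 - 1*0 = -209587 + 0 = -209587)
F/Q + 166877/h(693) = -131795/(-209587) + 166877/(-4 - 1*693) = -131795*(-1/209587) + 166877/(-4 - 693) = 131795/209587 + 166877/(-697) = 131795/209587 + 166877*(-1/697) = 131795/209587 - 166877/697 = -34883388684/146082139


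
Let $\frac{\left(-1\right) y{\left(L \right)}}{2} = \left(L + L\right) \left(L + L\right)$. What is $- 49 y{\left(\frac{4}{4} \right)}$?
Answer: $392$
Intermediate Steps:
$y{\left(L \right)} = - 8 L^{2}$ ($y{\left(L \right)} = - 2 \left(L + L\right) \left(L + L\right) = - 2 \cdot 2 L 2 L = - 2 \cdot 4 L^{2} = - 8 L^{2}$)
$- 49 y{\left(\frac{4}{4} \right)} = - 49 \left(- 8 \left(\frac{4}{4}\right)^{2}\right) = - 49 \left(- 8 \left(4 \cdot \frac{1}{4}\right)^{2}\right) = - 49 \left(- 8 \cdot 1^{2}\right) = - 49 \left(\left(-8\right) 1\right) = \left(-49\right) \left(-8\right) = 392$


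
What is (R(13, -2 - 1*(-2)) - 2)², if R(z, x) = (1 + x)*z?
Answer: 121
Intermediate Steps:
R(z, x) = z*(1 + x)
(R(13, -2 - 1*(-2)) - 2)² = (13*(1 + (-2 - 1*(-2))) - 2)² = (13*(1 + (-2 + 2)) - 2)² = (13*(1 + 0) - 2)² = (13*1 - 2)² = (13 - 2)² = 11² = 121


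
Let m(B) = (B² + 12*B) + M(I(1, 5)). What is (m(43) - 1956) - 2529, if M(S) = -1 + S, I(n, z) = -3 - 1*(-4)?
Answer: -2120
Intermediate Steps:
I(n, z) = 1 (I(n, z) = -3 + 4 = 1)
m(B) = B² + 12*B (m(B) = (B² + 12*B) + (-1 + 1) = (B² + 12*B) + 0 = B² + 12*B)
(m(43) - 1956) - 2529 = (43*(12 + 43) - 1956) - 2529 = (43*55 - 1956) - 2529 = (2365 - 1956) - 2529 = 409 - 2529 = -2120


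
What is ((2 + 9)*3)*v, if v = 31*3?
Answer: 3069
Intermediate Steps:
v = 93
((2 + 9)*3)*v = ((2 + 9)*3)*93 = (11*3)*93 = 33*93 = 3069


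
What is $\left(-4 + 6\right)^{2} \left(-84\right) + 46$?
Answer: $-290$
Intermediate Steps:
$\left(-4 + 6\right)^{2} \left(-84\right) + 46 = 2^{2} \left(-84\right) + 46 = 4 \left(-84\right) + 46 = -336 + 46 = -290$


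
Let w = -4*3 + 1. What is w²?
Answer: 121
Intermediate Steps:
w = -11 (w = -12 + 1 = -11)
w² = (-11)² = 121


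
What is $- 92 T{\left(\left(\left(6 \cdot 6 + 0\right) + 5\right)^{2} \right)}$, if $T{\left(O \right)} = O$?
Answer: $-154652$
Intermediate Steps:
$- 92 T{\left(\left(\left(6 \cdot 6 + 0\right) + 5\right)^{2} \right)} = - 92 \left(\left(6 \cdot 6 + 0\right) + 5\right)^{2} = - 92 \left(\left(36 + 0\right) + 5\right)^{2} = - 92 \left(36 + 5\right)^{2} = - 92 \cdot 41^{2} = \left(-92\right) 1681 = -154652$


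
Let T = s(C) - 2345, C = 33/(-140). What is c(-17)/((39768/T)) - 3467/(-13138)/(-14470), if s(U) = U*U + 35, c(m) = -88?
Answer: 1577957417358781/308706925679600 ≈ 5.1115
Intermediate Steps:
C = -33/140 (C = 33*(-1/140) = -33/140 ≈ -0.23571)
s(U) = 35 + U² (s(U) = U² + 35 = 35 + U²)
T = -45274911/19600 (T = (35 + (-33/140)²) - 2345 = (35 + 1089/19600) - 2345 = 687089/19600 - 2345 = -45274911/19600 ≈ -2309.9)
c(-17)/((39768/T)) - 3467/(-13138)/(-14470) = -88/(39768/(-45274911/19600)) - 3467/(-13138)/(-14470) = -88/(39768*(-19600/45274911)) - 3467*(-1/13138)*(-1/14470) = -88/(-259817600/15091637) + (3467/13138)*(-1/14470) = -88*(-15091637/259817600) - 3467/190106860 = 166008007/32477200 - 3467/190106860 = 1577957417358781/308706925679600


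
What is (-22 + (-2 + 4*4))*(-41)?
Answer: 328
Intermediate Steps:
(-22 + (-2 + 4*4))*(-41) = (-22 + (-2 + 16))*(-41) = (-22 + 14)*(-41) = -8*(-41) = 328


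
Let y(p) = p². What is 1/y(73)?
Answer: 1/5329 ≈ 0.00018765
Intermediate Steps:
1/y(73) = 1/(73²) = 1/5329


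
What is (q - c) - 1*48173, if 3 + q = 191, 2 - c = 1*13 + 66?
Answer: -47908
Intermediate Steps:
c = -77 (c = 2 - (1*13 + 66) = 2 - (13 + 66) = 2 - 1*79 = 2 - 79 = -77)
q = 188 (q = -3 + 191 = 188)
(q - c) - 1*48173 = (188 - 1*(-77)) - 1*48173 = (188 + 77) - 48173 = 265 - 48173 = -47908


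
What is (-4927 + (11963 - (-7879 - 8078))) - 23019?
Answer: -26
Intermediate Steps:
(-4927 + (11963 - (-7879 - 8078))) - 23019 = (-4927 + (11963 - 1*(-15957))) - 23019 = (-4927 + (11963 + 15957)) - 23019 = (-4927 + 27920) - 23019 = 22993 - 23019 = -26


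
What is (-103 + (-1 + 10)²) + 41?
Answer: 19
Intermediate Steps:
(-103 + (-1 + 10)²) + 41 = (-103 + 9²) + 41 = (-103 + 81) + 41 = -22 + 41 = 19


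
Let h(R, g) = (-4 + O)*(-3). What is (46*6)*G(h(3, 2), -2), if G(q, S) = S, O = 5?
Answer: -552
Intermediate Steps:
h(R, g) = -3 (h(R, g) = (-4 + 5)*(-3) = 1*(-3) = -3)
(46*6)*G(h(3, 2), -2) = (46*6)*(-2) = 276*(-2) = -552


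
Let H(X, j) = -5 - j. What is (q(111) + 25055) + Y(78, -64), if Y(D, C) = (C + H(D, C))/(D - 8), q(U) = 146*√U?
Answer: 350769/14 + 146*√111 ≈ 26593.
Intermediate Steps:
Y(D, C) = -5/(-8 + D) (Y(D, C) = (C + (-5 - C))/(D - 8) = -5/(-8 + D))
(q(111) + 25055) + Y(78, -64) = (146*√111 + 25055) - 5/(-8 + 78) = (25055 + 146*√111) - 5/70 = (25055 + 146*√111) - 5*1/70 = (25055 + 146*√111) - 1/14 = 350769/14 + 146*√111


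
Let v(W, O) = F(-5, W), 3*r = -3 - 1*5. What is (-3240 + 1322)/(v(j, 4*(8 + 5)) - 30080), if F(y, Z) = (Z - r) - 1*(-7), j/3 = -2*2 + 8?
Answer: 5754/90175 ≈ 0.063809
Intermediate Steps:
j = 12 (j = 3*(-2*2 + 8) = 3*(-4 + 8) = 3*4 = 12)
r = -8/3 (r = (-3 - 1*5)/3 = (-3 - 5)/3 = (⅓)*(-8) = -8/3 ≈ -2.6667)
F(y, Z) = 29/3 + Z (F(y, Z) = (Z - 1*(-8/3)) - 1*(-7) = (Z + 8/3) + 7 = (8/3 + Z) + 7 = 29/3 + Z)
v(W, O) = 29/3 + W
(-3240 + 1322)/(v(j, 4*(8 + 5)) - 30080) = (-3240 + 1322)/((29/3 + 12) - 30080) = -1918/(65/3 - 30080) = -1918/(-90175/3) = -1918*(-3/90175) = 5754/90175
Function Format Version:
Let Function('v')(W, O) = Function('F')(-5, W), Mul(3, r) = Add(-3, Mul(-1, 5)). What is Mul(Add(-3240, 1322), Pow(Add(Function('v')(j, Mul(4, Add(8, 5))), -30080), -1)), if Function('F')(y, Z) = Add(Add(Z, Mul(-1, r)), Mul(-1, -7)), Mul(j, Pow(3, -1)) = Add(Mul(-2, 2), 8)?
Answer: Rational(5754, 90175) ≈ 0.063809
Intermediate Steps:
j = 12 (j = Mul(3, Add(Mul(-2, 2), 8)) = Mul(3, Add(-4, 8)) = Mul(3, 4) = 12)
r = Rational(-8, 3) (r = Mul(Rational(1, 3), Add(-3, Mul(-1, 5))) = Mul(Rational(1, 3), Add(-3, -5)) = Mul(Rational(1, 3), -8) = Rational(-8, 3) ≈ -2.6667)
Function('F')(y, Z) = Add(Rational(29, 3), Z) (Function('F')(y, Z) = Add(Add(Z, Mul(-1, Rational(-8, 3))), Mul(-1, -7)) = Add(Add(Z, Rational(8, 3)), 7) = Add(Add(Rational(8, 3), Z), 7) = Add(Rational(29, 3), Z))
Function('v')(W, O) = Add(Rational(29, 3), W)
Mul(Add(-3240, 1322), Pow(Add(Function('v')(j, Mul(4, Add(8, 5))), -30080), -1)) = Mul(Add(-3240, 1322), Pow(Add(Add(Rational(29, 3), 12), -30080), -1)) = Mul(-1918, Pow(Add(Rational(65, 3), -30080), -1)) = Mul(-1918, Pow(Rational(-90175, 3), -1)) = Mul(-1918, Rational(-3, 90175)) = Rational(5754, 90175)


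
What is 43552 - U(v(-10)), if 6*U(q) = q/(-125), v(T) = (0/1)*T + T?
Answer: 3266399/75 ≈ 43552.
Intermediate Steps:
v(T) = T (v(T) = (0*1)*T + T = 0*T + T = 0 + T = T)
U(q) = -q/750 (U(q) = (q/(-125))/6 = (q*(-1/125))/6 = (-q/125)/6 = -q/750)
43552 - U(v(-10)) = 43552 - (-1)*(-10)/750 = 43552 - 1*1/75 = 43552 - 1/75 = 3266399/75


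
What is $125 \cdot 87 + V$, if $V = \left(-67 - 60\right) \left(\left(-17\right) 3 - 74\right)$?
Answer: $26750$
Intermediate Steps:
$V = 15875$ ($V = - 127 \left(-51 - 74\right) = \left(-127\right) \left(-125\right) = 15875$)
$125 \cdot 87 + V = 125 \cdot 87 + 15875 = 10875 + 15875 = 26750$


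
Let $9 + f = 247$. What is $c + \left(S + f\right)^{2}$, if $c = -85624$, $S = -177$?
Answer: $-81903$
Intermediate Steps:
$f = 238$ ($f = -9 + 247 = 238$)
$c + \left(S + f\right)^{2} = -85624 + \left(-177 + 238\right)^{2} = -85624 + 61^{2} = -85624 + 3721 = -81903$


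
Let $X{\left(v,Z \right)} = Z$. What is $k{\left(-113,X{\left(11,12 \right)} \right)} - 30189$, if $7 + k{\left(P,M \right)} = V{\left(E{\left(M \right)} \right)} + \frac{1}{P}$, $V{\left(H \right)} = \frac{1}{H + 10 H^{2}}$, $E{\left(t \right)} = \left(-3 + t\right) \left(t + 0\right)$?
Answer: $- \frac{398361571339}{13192524} \approx -30196.0$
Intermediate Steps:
$E{\left(t \right)} = t \left(-3 + t\right)$ ($E{\left(t \right)} = \left(-3 + t\right) t = t \left(-3 + t\right)$)
$k{\left(P,M \right)} = -7 + \frac{1}{P} + \frac{1}{M \left(1 + 10 M \left(-3 + M\right)\right) \left(-3 + M\right)}$ ($k{\left(P,M \right)} = -7 + \left(\frac{1}{M \left(-3 + M\right) \left(1 + 10 M \left(-3 + M\right)\right)} + \frac{1}{P}\right) = -7 + \left(\frac{\frac{1}{M} \frac{1}{-3 + M}}{1 + 10 M \left(-3 + M\right)} + \frac{1}{P}\right) = -7 + \left(\frac{1}{M \left(1 + 10 M \left(-3 + M\right)\right) \left(-3 + M\right)} + \frac{1}{P}\right) = -7 + \left(\frac{1}{P} + \frac{1}{M \left(1 + 10 M \left(-3 + M\right)\right) \left(-3 + M\right)}\right) = -7 + \frac{1}{P} + \frac{1}{M \left(1 + 10 M \left(-3 + M\right)\right) \left(-3 + M\right)}$)
$k{\left(-113,X{\left(11,12 \right)} \right)} - 30189 = \left(-7 + \frac{1}{-113} + \frac{1}{12 \left(1 + 10 \cdot 12 \left(-3 + 12\right)\right) \left(-3 + 12\right)}\right) - 30189 = \left(-7 - \frac{1}{113} + \frac{1}{12 \left(1 + 10 \cdot 12 \cdot 9\right) 9}\right) - 30189 = \left(-7 - \frac{1}{113} + \frac{1}{12} \frac{1}{1 + 1080} \cdot \frac{1}{9}\right) - 30189 = \left(-7 - \frac{1}{113} + \frac{1}{12} \cdot \frac{1}{1081} \cdot \frac{1}{9}\right) - 30189 = \left(-7 - \frac{1}{113} + \frac{1}{116748}\right) - 30189 = - \frac{92464303}{13192524} - 30189 = - \frac{398361571339}{13192524}$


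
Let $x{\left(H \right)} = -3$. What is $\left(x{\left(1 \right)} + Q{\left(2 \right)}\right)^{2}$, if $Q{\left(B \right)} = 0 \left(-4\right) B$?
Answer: $9$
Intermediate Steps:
$Q{\left(B \right)} = 0$ ($Q{\left(B \right)} = 0 B = 0$)
$\left(x{\left(1 \right)} + Q{\left(2 \right)}\right)^{2} = \left(-3 + 0\right)^{2} = \left(-3\right)^{2} = 9$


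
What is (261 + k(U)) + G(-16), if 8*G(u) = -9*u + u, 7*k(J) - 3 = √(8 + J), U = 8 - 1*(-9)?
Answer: 1947/7 ≈ 278.14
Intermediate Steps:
U = 17 (U = 8 + 9 = 17)
k(J) = 3/7 + √(8 + J)/7
G(u) = -u (G(u) = (-9*u + u)/8 = (-8*u)/8 = -u)
(261 + k(U)) + G(-16) = (261 + (3/7 + √(8 + 17)/7)) - 1*(-16) = (261 + (3/7 + √25/7)) + 16 = (261 + (3/7 + (⅐)*5)) + 16 = (261 + (3/7 + 5/7)) + 16 = (261 + 8/7) + 16 = 1835/7 + 16 = 1947/7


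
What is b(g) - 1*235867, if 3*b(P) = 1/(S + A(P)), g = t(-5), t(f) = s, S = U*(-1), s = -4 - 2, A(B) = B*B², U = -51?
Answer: -116754166/495 ≈ -2.3587e+5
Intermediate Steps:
A(B) = B³
s = -6
S = 51 (S = -51*(-1) = 51)
t(f) = -6
g = -6
b(P) = 1/(3*(51 + P³))
b(g) - 1*235867 = 1/(3*(51 + (-6)³)) - 1*235867 = 1/(3*(51 - 216)) - 235867 = (⅓)/(-165) - 235867 = (⅓)*(-1/165) - 235867 = -1/495 - 235867 = -116754166/495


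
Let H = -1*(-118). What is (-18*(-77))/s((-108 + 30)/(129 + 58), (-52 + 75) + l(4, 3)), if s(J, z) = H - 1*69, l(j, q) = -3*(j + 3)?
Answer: 198/7 ≈ 28.286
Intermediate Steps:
l(j, q) = -9 - 3*j (l(j, q) = -3*(3 + j) = -9 - 3*j)
H = 118
s(J, z) = 49 (s(J, z) = 118 - 1*69 = 118 - 69 = 49)
(-18*(-77))/s((-108 + 30)/(129 + 58), (-52 + 75) + l(4, 3)) = -18*(-77)/49 = 1386*(1/49) = 198/7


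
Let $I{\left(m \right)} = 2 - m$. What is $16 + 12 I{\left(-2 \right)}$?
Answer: $64$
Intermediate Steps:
$16 + 12 I{\left(-2 \right)} = 16 + 12 \left(2 - -2\right) = 16 + 12 \left(2 + 2\right) = 16 + 12 \cdot 4 = 16 + 48 = 64$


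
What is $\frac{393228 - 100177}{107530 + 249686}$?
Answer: $\frac{293051}{357216} \approx 0.82037$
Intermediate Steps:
$\frac{393228 - 100177}{107530 + 249686} = \frac{393228 + \left(-106392 + 6215\right)}{357216} = \left(393228 - 100177\right) \frac{1}{357216} = 293051 \cdot \frac{1}{357216} = \frac{293051}{357216}$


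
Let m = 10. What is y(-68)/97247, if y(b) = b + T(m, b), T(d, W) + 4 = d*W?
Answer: -752/97247 ≈ -0.0077329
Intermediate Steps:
T(d, W) = -4 + W*d (T(d, W) = -4 + d*W = -4 + W*d)
y(b) = -4 + 11*b (y(b) = b + (-4 + b*10) = b + (-4 + 10*b) = -4 + 11*b)
y(-68)/97247 = (-4 + 11*(-68))/97247 = (-4 - 748)*(1/97247) = -752*1/97247 = -752/97247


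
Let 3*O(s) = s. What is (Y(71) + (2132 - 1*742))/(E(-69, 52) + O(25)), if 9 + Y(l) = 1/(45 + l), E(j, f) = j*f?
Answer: -480591/1245724 ≈ -0.38579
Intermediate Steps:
E(j, f) = f*j
Y(l) = -9 + 1/(45 + l)
O(s) = s/3
(Y(71) + (2132 - 1*742))/(E(-69, 52) + O(25)) = ((-404 - 9*71)/(45 + 71) + (2132 - 1*742))/(52*(-69) + (⅓)*25) = ((-404 - 639)/116 + (2132 - 742))/(-3588 + 25/3) = ((1/116)*(-1043) + 1390)/(-10739/3) = (-1043/116 + 1390)*(-3/10739) = (160197/116)*(-3/10739) = -480591/1245724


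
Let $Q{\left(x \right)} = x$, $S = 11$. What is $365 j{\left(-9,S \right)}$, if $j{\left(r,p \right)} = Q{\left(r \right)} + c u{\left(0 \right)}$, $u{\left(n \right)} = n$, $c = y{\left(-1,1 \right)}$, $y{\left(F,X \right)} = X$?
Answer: $-3285$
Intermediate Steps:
$c = 1$
$j{\left(r,p \right)} = r$ ($j{\left(r,p \right)} = r + 1 \cdot 0 = r + 0 = r$)
$365 j{\left(-9,S \right)} = 365 \left(-9\right) = -3285$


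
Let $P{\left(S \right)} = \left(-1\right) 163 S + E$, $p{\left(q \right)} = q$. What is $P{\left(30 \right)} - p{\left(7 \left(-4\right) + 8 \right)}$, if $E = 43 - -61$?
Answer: $-4766$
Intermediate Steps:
$E = 104$ ($E = 43 + 61 = 104$)
$P{\left(S \right)} = 104 - 163 S$ ($P{\left(S \right)} = \left(-1\right) 163 S + 104 = - 163 S + 104 = 104 - 163 S$)
$P{\left(30 \right)} - p{\left(7 \left(-4\right) + 8 \right)} = \left(104 - 4890\right) - \left(7 \left(-4\right) + 8\right) = \left(104 - 4890\right) - \left(-28 + 8\right) = -4786 - -20 = -4786 + 20 = -4766$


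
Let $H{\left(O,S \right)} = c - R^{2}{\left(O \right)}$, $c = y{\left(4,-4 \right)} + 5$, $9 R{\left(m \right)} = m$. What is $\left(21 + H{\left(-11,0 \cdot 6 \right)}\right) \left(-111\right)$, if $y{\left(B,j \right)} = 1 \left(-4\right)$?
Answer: $- \frac{61457}{27} \approx -2276.2$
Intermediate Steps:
$y{\left(B,j \right)} = -4$
$R{\left(m \right)} = \frac{m}{9}$
$c = 1$ ($c = -4 + 5 = 1$)
$H{\left(O,S \right)} = 1 - \frac{O^{2}}{81}$ ($H{\left(O,S \right)} = 1 - \left(\frac{O}{9}\right)^{2} = 1 - \frac{O^{2}}{81}$)
$\left(21 + H{\left(-11,0 \cdot 6 \right)}\right) \left(-111\right) = \left(21 + \left(1 - \frac{\left(-11\right)^{2}}{81}\right)\right) \left(-111\right) = \left(21 + \left(1 - \frac{121}{81}\right)\right) \left(-111\right) = \left(21 - \frac{40}{81}\right) \left(-111\right) = \frac{1661}{81} \left(-111\right) = - \frac{61457}{27}$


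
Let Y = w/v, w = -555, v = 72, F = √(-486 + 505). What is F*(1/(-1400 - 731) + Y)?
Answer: -394259*√19/51144 ≈ -33.602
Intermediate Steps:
F = √19 ≈ 4.3589
Y = -185/24 (Y = -555/72 = -555*1/72 = -185/24 ≈ -7.7083)
F*(1/(-1400 - 731) + Y) = √19*(1/(-1400 - 731) - 185/24) = √19*(1/(-2131) - 185/24) = √19*(-1/2131 - 185/24) = √19*(-394259/51144) = -394259*√19/51144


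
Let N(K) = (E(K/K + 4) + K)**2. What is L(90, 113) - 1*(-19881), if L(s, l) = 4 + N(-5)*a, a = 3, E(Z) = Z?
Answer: 19885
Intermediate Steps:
N(K) = (5 + K)**2 (N(K) = ((K/K + 4) + K)**2 = ((1 + 4) + K)**2 = (5 + K)**2)
L(s, l) = 4 (L(s, l) = 4 + (5 - 5)**2*3 = 4 + 0**2*3 = 4 + 0*3 = 4 + 0 = 4)
L(90, 113) - 1*(-19881) = 4 - 1*(-19881) = 4 + 19881 = 19885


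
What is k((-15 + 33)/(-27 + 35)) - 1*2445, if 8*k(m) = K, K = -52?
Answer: -4903/2 ≈ -2451.5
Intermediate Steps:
k(m) = -13/2 (k(m) = (⅛)*(-52) = -13/2)
k((-15 + 33)/(-27 + 35)) - 1*2445 = -13/2 - 1*2445 = -13/2 - 2445 = -4903/2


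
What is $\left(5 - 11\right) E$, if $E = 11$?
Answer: $-66$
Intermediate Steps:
$\left(5 - 11\right) E = \left(5 - 11\right) 11 = \left(-6\right) 11 = -66$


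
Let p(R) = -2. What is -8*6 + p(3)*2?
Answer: -52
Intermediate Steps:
-8*6 + p(3)*2 = -8*6 - 2*2 = -48 - 4 = -52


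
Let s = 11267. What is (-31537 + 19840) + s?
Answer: -430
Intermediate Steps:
(-31537 + 19840) + s = (-31537 + 19840) + 11267 = -11697 + 11267 = -430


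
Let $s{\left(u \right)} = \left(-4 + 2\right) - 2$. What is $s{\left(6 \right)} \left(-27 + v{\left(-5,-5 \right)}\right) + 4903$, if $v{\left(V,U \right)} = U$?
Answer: $5031$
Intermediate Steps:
$s{\left(u \right)} = -4$ ($s{\left(u \right)} = -2 - 2 = -4$)
$s{\left(6 \right)} \left(-27 + v{\left(-5,-5 \right)}\right) + 4903 = - 4 \left(-27 - 5\right) + 4903 = \left(-4\right) \left(-32\right) + 4903 = 128 + 4903 = 5031$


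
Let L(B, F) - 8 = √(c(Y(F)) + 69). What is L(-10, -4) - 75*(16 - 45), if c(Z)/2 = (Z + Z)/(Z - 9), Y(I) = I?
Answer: 2183 + √11869/13 ≈ 2191.4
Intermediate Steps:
c(Z) = 4*Z/(-9 + Z) (c(Z) = 2*((Z + Z)/(Z - 9)) = 2*((2*Z)/(-9 + Z)) = 2*(2*Z/(-9 + Z)) = 4*Z/(-9 + Z))
L(B, F) = 8 + √(69 + 4*F/(-9 + F)) (L(B, F) = 8 + √(4*F/(-9 + F) + 69) = 8 + √(69 + 4*F/(-9 + F)))
L(-10, -4) - 75*(16 - 45) = (8 + √((-621 + 73*(-4))/(-9 - 4))) - 75*(16 - 45) = (8 + √((-621 - 292)/(-13))) - 75*(-29) = (8 + √(-1/13*(-913))) - 1*(-2175) = (8 + √(913/13)) + 2175 = (8 + √11869/13) + 2175 = 2183 + √11869/13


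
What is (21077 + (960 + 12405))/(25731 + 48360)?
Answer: 34442/74091 ≈ 0.46486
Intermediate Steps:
(21077 + (960 + 12405))/(25731 + 48360) = (21077 + 13365)/74091 = 34442*(1/74091) = 34442/74091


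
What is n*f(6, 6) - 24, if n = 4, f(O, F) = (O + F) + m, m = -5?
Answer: 4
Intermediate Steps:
f(O, F) = -5 + F + O (f(O, F) = (O + F) - 5 = (F + O) - 5 = -5 + F + O)
n*f(6, 6) - 24 = 4*(-5 + 6 + 6) - 24 = 4*7 - 24 = 28 - 24 = 4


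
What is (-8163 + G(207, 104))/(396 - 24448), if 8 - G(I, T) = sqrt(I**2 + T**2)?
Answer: 1165/3436 + sqrt(53665)/24052 ≈ 0.34869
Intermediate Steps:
G(I, T) = 8 - sqrt(I**2 + T**2)
(-8163 + G(207, 104))/(396 - 24448) = (-8163 + (8 - sqrt(207**2 + 104**2)))/(396 - 24448) = (-8163 + (8 - sqrt(42849 + 10816)))/(-24052) = (-8163 + (8 - sqrt(53665)))*(-1/24052) = (-8155 - sqrt(53665))*(-1/24052) = 1165/3436 + sqrt(53665)/24052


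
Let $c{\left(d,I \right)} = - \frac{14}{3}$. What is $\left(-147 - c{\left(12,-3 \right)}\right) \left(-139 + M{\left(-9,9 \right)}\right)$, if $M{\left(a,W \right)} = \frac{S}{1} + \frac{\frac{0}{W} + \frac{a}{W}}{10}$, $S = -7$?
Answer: $\frac{207949}{10} \approx 20795.0$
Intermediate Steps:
$M{\left(a,W \right)} = -7 + \frac{a}{10 W}$ ($M{\left(a,W \right)} = - \frac{7}{1} + \frac{\frac{0}{W} + \frac{a}{W}}{10} = \left(-7\right) 1 + \left(0 + \frac{a}{W}\right) \frac{1}{10} = -7 + \frac{a}{W} \frac{1}{10} = -7 + \frac{a}{10 W}$)
$c{\left(d,I \right)} = - \frac{14}{3}$ ($c{\left(d,I \right)} = \left(-14\right) \frac{1}{3} = - \frac{14}{3}$)
$\left(-147 - c{\left(12,-3 \right)}\right) \left(-139 + M{\left(-9,9 \right)}\right) = \left(-147 - - \frac{14}{3}\right) \left(-139 - \left(7 + \frac{9}{10 \cdot 9}\right)\right) = \left(-147 + \frac{14}{3}\right) \left(-139 - \left(7 + \frac{9}{10} \cdot \frac{1}{9}\right)\right) = - \frac{427 \left(-139 - \frac{71}{10}\right)}{3} = \left(- \frac{427}{3}\right) \left(- \frac{1461}{10}\right) = \frac{207949}{10}$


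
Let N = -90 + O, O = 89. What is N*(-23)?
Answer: 23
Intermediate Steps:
N = -1 (N = -90 + 89 = -1)
N*(-23) = -1*(-23) = 23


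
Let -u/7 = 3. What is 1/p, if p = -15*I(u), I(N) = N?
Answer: 1/315 ≈ 0.0031746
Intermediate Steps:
u = -21 (u = -7*3 = -21)
p = 315 (p = -15*(-21) = 315)
1/p = 1/315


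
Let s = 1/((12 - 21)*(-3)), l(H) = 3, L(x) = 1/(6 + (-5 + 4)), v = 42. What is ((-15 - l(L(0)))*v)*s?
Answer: -28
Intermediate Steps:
L(x) = ⅕ (L(x) = 1/(6 - 1) = 1/5 = ⅕)
s = 1/27 (s = -⅓/(-9) = -⅑*(-⅓) = 1/27 ≈ 0.037037)
((-15 - l(L(0)))*v)*s = ((-15 - 1*3)*42)*(1/27) = ((-15 - 3)*42)*(1/27) = -18*42*(1/27) = -756*1/27 = -28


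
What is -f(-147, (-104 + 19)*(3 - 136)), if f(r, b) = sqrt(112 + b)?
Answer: -7*sqrt(233) ≈ -106.85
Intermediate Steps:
-f(-147, (-104 + 19)*(3 - 136)) = -sqrt(112 + (-104 + 19)*(3 - 136)) = -sqrt(112 - 85*(-133)) = -sqrt(112 + 11305) = -sqrt(11417) = -7*sqrt(233)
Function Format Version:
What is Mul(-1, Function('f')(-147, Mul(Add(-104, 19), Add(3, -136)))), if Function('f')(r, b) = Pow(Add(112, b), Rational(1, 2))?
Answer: Mul(-7, Pow(233, Rational(1, 2))) ≈ -106.85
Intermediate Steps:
Mul(-1, Function('f')(-147, Mul(Add(-104, 19), Add(3, -136)))) = Mul(-1, Pow(Add(112, Mul(Add(-104, 19), Add(3, -136))), Rational(1, 2))) = Mul(-1, Pow(Add(112, Mul(-85, -133)), Rational(1, 2))) = Mul(-1, Pow(Add(112, 11305), Rational(1, 2))) = Mul(-1, Pow(11417, Rational(1, 2))) = Mul(-1, Mul(7, Pow(233, Rational(1, 2)))) = Mul(-7, Pow(233, Rational(1, 2)))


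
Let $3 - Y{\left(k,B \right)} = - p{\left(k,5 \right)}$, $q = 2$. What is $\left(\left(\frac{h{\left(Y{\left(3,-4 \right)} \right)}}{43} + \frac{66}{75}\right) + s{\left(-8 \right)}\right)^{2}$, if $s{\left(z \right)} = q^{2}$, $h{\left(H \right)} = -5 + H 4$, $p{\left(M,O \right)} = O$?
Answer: $\frac{35058241}{1155625} \approx 30.337$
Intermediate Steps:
$Y{\left(k,B \right)} = 8$ ($Y{\left(k,B \right)} = 3 - \left(-1\right) 5 = 3 - -5 = 3 + 5 = 8$)
$h{\left(H \right)} = -5 + 4 H$
$s{\left(z \right)} = 4$ ($s{\left(z \right)} = 2^{2} = 4$)
$\left(\left(\frac{h{\left(Y{\left(3,-4 \right)} \right)}}{43} + \frac{66}{75}\right) + s{\left(-8 \right)}\right)^{2} = \left(\left(\frac{-5 + 4 \cdot 8}{43} + \frac{66}{75}\right) + 4\right)^{2} = \left(\left(\left(-5 + 32\right) \frac{1}{43} + 66 \cdot \frac{1}{75}\right) + 4\right)^{2} = \left(\left(27 \cdot \frac{1}{43} + \frac{22}{25}\right) + 4\right)^{2} = \left(\left(\frac{27}{43} + \frac{22}{25}\right) + 4\right)^{2} = \left(\frac{1621}{1075} + 4\right)^{2} = \left(\frac{5921}{1075}\right)^{2} = \frac{35058241}{1155625}$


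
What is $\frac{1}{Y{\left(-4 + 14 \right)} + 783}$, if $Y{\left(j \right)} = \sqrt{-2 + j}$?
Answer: $\frac{783}{613081} - \frac{2 \sqrt{2}}{613081} \approx 0.0012725$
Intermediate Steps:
$\frac{1}{Y{\left(-4 + 14 \right)} + 783} = \frac{1}{\sqrt{-2 + \left(-4 + 14\right)} + 783} = \frac{1}{\sqrt{-2 + 10} + 783} = \frac{1}{\sqrt{8} + 783} = \frac{1}{2 \sqrt{2} + 783} = \frac{1}{783 + 2 \sqrt{2}}$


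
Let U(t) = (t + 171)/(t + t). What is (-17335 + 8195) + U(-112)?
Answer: -2047419/224 ≈ -9140.3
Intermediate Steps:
U(t) = (171 + t)/(2*t) (U(t) = (171 + t)/((2*t)) = (171 + t)*(1/(2*t)) = (171 + t)/(2*t))
(-17335 + 8195) + U(-112) = (-17335 + 8195) + (½)*(171 - 112)/(-112) = -9140 + (½)*(-1/112)*59 = -9140 - 59/224 = -2047419/224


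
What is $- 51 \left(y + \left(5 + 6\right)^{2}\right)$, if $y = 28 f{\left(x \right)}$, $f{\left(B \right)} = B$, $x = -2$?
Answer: $-3315$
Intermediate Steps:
$y = -56$ ($y = 28 \left(-2\right) = -56$)
$- 51 \left(y + \left(5 + 6\right)^{2}\right) = - 51 \left(-56 + \left(5 + 6\right)^{2}\right) = - 51 \left(-56 + 11^{2}\right) = - 51 \left(-56 + 121\right) = \left(-51\right) 65 = -3315$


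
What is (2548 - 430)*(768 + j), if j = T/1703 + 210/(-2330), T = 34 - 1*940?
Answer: 644919924978/396799 ≈ 1.6253e+6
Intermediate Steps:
T = -906 (T = 34 - 940 = -906)
j = -246861/396799 (j = -906/1703 + 210/(-2330) = -906*1/1703 + 210*(-1/2330) = -906/1703 - 21/233 = -246861/396799 ≈ -0.62213)
(2548 - 430)*(768 + j) = (2548 - 430)*(768 - 246861/396799) = 2118*(304494771/396799) = 644919924978/396799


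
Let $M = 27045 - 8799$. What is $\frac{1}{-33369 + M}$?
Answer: $- \frac{1}{15123} \approx -6.6124 \cdot 10^{-5}$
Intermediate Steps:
$M = 18246$
$\frac{1}{-33369 + M} = \frac{1}{-33369 + 18246} = \frac{1}{-15123} = - \frac{1}{15123}$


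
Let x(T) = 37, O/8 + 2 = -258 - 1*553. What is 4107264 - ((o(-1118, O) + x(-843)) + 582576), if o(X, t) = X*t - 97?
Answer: -3746724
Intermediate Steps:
O = -6504 (O = -16 + 8*(-258 - 1*553) = -16 + 8*(-258 - 553) = -16 + 8*(-811) = -16 - 6488 = -6504)
o(X, t) = -97 + X*t
4107264 - ((o(-1118, O) + x(-843)) + 582576) = 4107264 - (((-97 - 1118*(-6504)) + 37) + 582576) = 4107264 - (((-97 + 7271472) + 37) + 582576) = 4107264 - ((7271375 + 37) + 582576) = 4107264 - (7271412 + 582576) = 4107264 - 1*7853988 = 4107264 - 7853988 = -3746724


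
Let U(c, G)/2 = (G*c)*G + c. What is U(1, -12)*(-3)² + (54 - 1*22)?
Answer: 2642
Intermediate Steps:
U(c, G) = 2*c + 2*c*G² (U(c, G) = 2*((G*c)*G + c) = 2*(c*G² + c) = 2*(c + c*G²) = 2*c + 2*c*G²)
U(1, -12)*(-3)² + (54 - 1*22) = (2*1*(1 + (-12)²))*(-3)² + (54 - 1*22) = (2*1*(1 + 144))*9 + (54 - 22) = (2*1*145)*9 + 32 = 290*9 + 32 = 2610 + 32 = 2642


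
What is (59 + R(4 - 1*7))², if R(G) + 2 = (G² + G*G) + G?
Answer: 5184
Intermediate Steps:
R(G) = -2 + G + 2*G² (R(G) = -2 + ((G² + G*G) + G) = -2 + ((G² + G²) + G) = -2 + (2*G² + G) = -2 + (G + 2*G²) = -2 + G + 2*G²)
(59 + R(4 - 1*7))² = (59 + (-2 + (4 - 1*7) + 2*(4 - 1*7)²))² = (59 + (-2 + (4 - 7) + 2*(4 - 7)²))² = (59 + (-2 - 3 + 2*(-3)²))² = (59 + (-2 - 3 + 2*9))² = (59 + (-2 - 3 + 18))² = (59 + 13)² = 72² = 5184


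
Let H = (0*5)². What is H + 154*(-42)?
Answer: -6468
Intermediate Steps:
H = 0 (H = 0² = 0)
H + 154*(-42) = 0 + 154*(-42) = 0 - 6468 = -6468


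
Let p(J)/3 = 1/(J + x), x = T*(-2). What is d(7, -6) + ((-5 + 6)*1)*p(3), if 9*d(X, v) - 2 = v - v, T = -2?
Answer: 41/63 ≈ 0.65079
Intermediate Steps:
d(X, v) = 2/9 (d(X, v) = 2/9 + (v - v)/9 = 2/9 + (1/9)*0 = 2/9 + 0 = 2/9)
x = 4 (x = -2*(-2) = 4)
p(J) = 3/(4 + J) (p(J) = 3/(J + 4) = 3/(4 + J))
d(7, -6) + ((-5 + 6)*1)*p(3) = 2/9 + ((-5 + 6)*1)*(3/(4 + 3)) = 2/9 + (1*1)*(3/7) = 2/9 + 1*(3*(1/7)) = 2/9 + 1*(3/7) = 2/9 + 3/7 = 41/63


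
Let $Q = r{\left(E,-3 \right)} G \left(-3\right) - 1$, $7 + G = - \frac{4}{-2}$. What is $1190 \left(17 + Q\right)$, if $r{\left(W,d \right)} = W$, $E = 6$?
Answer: $126140$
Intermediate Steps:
$G = -5$ ($G = -7 - \frac{4}{-2} = -7 - -2 = -7 + 2 = -5$)
$Q = 89$ ($Q = 6 \left(-5\right) \left(-3\right) - 1 = \left(-30\right) \left(-3\right) - 1 = 90 - 1 = 89$)
$1190 \left(17 + Q\right) = 1190 \left(17 + 89\right) = 1190 \cdot 106 = 126140$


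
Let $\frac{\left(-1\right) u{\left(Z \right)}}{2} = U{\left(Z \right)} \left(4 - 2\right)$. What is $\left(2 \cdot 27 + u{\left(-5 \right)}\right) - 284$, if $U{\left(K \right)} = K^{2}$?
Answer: $-330$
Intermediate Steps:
$u{\left(Z \right)} = - 4 Z^{2}$ ($u{\left(Z \right)} = - 2 Z^{2} \left(4 - 2\right) = - 2 Z^{2} \cdot 2 = - 2 \cdot 2 Z^{2} = - 4 Z^{2}$)
$\left(2 \cdot 27 + u{\left(-5 \right)}\right) - 284 = \left(2 \cdot 27 - 4 \left(-5\right)^{2}\right) - 284 = \left(54 - 100\right) - 284 = -46 - 284 = -330$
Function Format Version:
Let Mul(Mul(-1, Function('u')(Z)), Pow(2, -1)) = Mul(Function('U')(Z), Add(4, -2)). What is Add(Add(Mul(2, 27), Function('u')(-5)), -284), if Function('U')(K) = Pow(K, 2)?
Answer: -330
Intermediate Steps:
Function('u')(Z) = Mul(-4, Pow(Z, 2)) (Function('u')(Z) = Mul(-2, Mul(Pow(Z, 2), Add(4, -2))) = Mul(-2, Mul(Pow(Z, 2), 2)) = Mul(-2, Mul(2, Pow(Z, 2))) = Mul(-4, Pow(Z, 2)))
Add(Add(Mul(2, 27), Function('u')(-5)), -284) = Add(Add(Mul(2, 27), Mul(-4, Pow(-5, 2))), -284) = Add(Add(54, Mul(-4, 25)), -284) = Add(Add(54, -100), -284) = Add(-46, -284) = -330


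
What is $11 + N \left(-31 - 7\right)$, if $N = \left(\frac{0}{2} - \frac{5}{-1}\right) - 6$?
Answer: $49$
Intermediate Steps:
$N = -1$ ($N = \left(0 \cdot \frac{1}{2} - -5\right) - 6 = \left(0 + 5\right) - 6 = 5 - 6 = -1$)
$11 + N \left(-31 - 7\right) = 11 - \left(-31 - 7\right) = 11 - -38 = 11 + 38 = 49$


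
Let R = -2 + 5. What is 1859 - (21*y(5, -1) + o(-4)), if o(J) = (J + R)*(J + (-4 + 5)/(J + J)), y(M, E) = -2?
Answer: 15175/8 ≈ 1896.9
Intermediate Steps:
R = 3
o(J) = (3 + J)*(J + 1/(2*J)) (o(J) = (J + 3)*(J + (-4 + 5)/(J + J)) = (3 + J)*(J + 1/(2*J)))
1859 - (21*y(5, -1) + o(-4)) = 1859 - (21*(-2) + (½ + (-4)² + 3*(-4) + (3/2)/(-4))) = 1859 - (-42 + (½ + 16 - 12 + (3/2)*(-¼))) = 1859 - (-42 + (½ + 16 - 12 - 3/8)) = 1859 - (-42 + 33/8) = 1859 - 1*(-303/8) = 1859 + 303/8 = 15175/8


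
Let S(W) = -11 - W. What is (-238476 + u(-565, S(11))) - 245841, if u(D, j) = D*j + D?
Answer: -472452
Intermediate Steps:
u(D, j) = D + D*j
(-238476 + u(-565, S(11))) - 245841 = (-238476 - 565*(1 + (-11 - 1*11))) - 245841 = (-238476 - 565*(1 + (-11 - 11))) - 245841 = (-238476 - 565*(1 - 22)) - 245841 = (-238476 - 565*(-21)) - 245841 = (-238476 + 11865) - 245841 = -226611 - 245841 = -472452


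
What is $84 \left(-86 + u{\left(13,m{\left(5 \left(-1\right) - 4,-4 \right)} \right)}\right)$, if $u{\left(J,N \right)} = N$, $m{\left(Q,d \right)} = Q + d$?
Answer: $-8316$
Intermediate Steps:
$84 \left(-86 + u{\left(13,m{\left(5 \left(-1\right) - 4,-4 \right)} \right)}\right) = 84 \left(-86 + \left(\left(5 \left(-1\right) - 4\right) - 4\right)\right) = 84 \left(-86 - 13\right) = 84 \left(-99\right) = -8316$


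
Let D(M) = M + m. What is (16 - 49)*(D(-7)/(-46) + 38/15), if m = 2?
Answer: -20053/230 ≈ -87.187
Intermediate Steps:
D(M) = 2 + M (D(M) = M + 2 = 2 + M)
(16 - 49)*(D(-7)/(-46) + 38/15) = (16 - 49)*((2 - 7)/(-46) + 38/15) = -33*(-5*(-1/46) + 38*(1/15)) = -33*(5/46 + 38/15) = -33*1823/690 = -20053/230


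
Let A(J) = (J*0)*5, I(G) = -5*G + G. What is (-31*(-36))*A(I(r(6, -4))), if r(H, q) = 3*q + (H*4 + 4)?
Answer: 0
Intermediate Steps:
r(H, q) = 4 + 3*q + 4*H (r(H, q) = 3*q + (4*H + 4) = 3*q + (4 + 4*H) = 4 + 3*q + 4*H)
I(G) = -4*G
A(J) = 0 (A(J) = 0*5 = 0)
(-31*(-36))*A(I(r(6, -4))) = -31*(-36)*0 = 1116*0 = 0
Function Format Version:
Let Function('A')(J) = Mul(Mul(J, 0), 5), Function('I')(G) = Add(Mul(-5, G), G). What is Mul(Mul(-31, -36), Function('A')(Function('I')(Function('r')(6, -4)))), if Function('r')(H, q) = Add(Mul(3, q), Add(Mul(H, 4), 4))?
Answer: 0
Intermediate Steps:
Function('r')(H, q) = Add(4, Mul(3, q), Mul(4, H)) (Function('r')(H, q) = Add(Mul(3, q), Add(Mul(4, H), 4)) = Add(Mul(3, q), Add(4, Mul(4, H))) = Add(4, Mul(3, q), Mul(4, H)))
Function('I')(G) = Mul(-4, G)
Function('A')(J) = 0 (Function('A')(J) = Mul(0, 5) = 0)
Mul(Mul(-31, -36), Function('A')(Function('I')(Function('r')(6, -4)))) = Mul(Mul(-31, -36), 0) = Mul(1116, 0) = 0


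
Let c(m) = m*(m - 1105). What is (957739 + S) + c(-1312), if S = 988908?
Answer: 5117751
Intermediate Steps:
c(m) = m*(-1105 + m)
(957739 + S) + c(-1312) = (957739 + 988908) - 1312*(-1105 - 1312) = 1946647 - 1312*(-2417) = 1946647 + 3171104 = 5117751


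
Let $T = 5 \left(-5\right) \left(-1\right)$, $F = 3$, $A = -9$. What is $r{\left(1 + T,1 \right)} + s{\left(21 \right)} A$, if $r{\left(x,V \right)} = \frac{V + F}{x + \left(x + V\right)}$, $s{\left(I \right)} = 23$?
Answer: $- \frac{10967}{53} \approx -206.92$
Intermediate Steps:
$T = 25$ ($T = \left(-25\right) \left(-1\right) = 25$)
$r{\left(x,V \right)} = \frac{3 + V}{V + 2 x}$ ($r{\left(x,V \right)} = \frac{V + 3}{x + \left(x + V\right)} = \frac{3 + V}{x + \left(V + x\right)} = \frac{3 + V}{V + 2 x}$)
$r{\left(1 + T,1 \right)} + s{\left(21 \right)} A = \frac{3 + 1}{1 + 2 \left(1 + 25\right)} + 23 \left(-9\right) = \frac{1}{1 + 2 \cdot 26} \cdot 4 - 207 = \frac{1}{1 + 52} \cdot 4 - 207 = \frac{1}{53} \cdot 4 - 207 = \frac{4}{53} - 207 = - \frac{10967}{53}$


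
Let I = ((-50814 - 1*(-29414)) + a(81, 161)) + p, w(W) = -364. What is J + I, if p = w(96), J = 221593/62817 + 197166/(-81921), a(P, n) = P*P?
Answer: -26076449499080/1715343819 ≈ -15202.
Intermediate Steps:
a(P, n) = P**2
J = 1922581177/1715343819 (J = 221593*(1/62817) + 197166*(-1/81921) = 221593/62817 - 65722/27307 = 1922581177/1715343819 ≈ 1.1208)
p = -364
I = -15203 (I = ((-50814 - 1*(-29414)) + 81**2) - 364 = ((-50814 + 29414) + 6561) - 364 = (-21400 + 6561) - 364 = -14839 - 364 = -15203)
J + I = 1922581177/1715343819 - 15203 = -26076449499080/1715343819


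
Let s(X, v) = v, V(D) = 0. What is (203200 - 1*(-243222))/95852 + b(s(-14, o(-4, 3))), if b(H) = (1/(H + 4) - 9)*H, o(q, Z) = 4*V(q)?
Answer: 223211/47926 ≈ 4.6574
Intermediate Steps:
o(q, Z) = 0 (o(q, Z) = 4*0 = 0)
b(H) = H*(-9 + 1/(4 + H)) (b(H) = (1/(4 + H) - 9)*H = (-9 + 1/(4 + H))*H = H*(-9 + 1/(4 + H)))
(203200 - 1*(-243222))/95852 + b(s(-14, o(-4, 3))) = (203200 - 1*(-243222))/95852 - 1*0*(35 + 9*0)/(4 + 0) = (203200 + 243222)*(1/95852) - 1*0*(35 + 0)/4 = 446422*(1/95852) - 1*0*1/4*35 = 223211/47926 + 0 = 223211/47926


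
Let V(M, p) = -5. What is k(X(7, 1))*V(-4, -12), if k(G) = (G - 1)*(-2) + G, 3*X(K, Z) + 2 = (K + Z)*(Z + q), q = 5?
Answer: 200/3 ≈ 66.667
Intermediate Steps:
X(K, Z) = -⅔ + (5 + Z)*(K + Z)/3 (X(K, Z) = -⅔ + ((K + Z)*(Z + 5))/3 = -⅔ + ((K + Z)*(5 + Z))/3 = -⅔ + ((5 + Z)*(K + Z))/3 = -⅔ + (5 + Z)*(K + Z)/3)
k(G) = 2 - G (k(G) = (-1 + G)*(-2) + G = (2 - 2*G) + G = 2 - G)
k(X(7, 1))*V(-4, -12) = (2 - (-⅔ + (⅓)*1² + (5/3)*7 + (5/3)*1 + (⅓)*7*1))*(-5) = (2 - (-⅔ + (⅓)*1 + 35/3 + 5/3 + 7/3))*(-5) = (2 - (-⅔ + ⅓ + 35/3 + 5/3 + 7/3))*(-5) = (2 - 1*46/3)*(-5) = (2 - 46/3)*(-5) = -40/3*(-5) = 200/3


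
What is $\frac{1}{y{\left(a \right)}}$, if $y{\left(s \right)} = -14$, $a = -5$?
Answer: $- \frac{1}{14} \approx -0.071429$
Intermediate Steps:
$\frac{1}{y{\left(a \right)}} = \frac{1}{-14} = - \frac{1}{14}$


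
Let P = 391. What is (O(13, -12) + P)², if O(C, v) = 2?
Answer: 154449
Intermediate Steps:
(O(13, -12) + P)² = (2 + 391)² = 393² = 154449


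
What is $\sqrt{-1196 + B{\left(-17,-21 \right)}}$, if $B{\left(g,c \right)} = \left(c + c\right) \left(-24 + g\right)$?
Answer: $\sqrt{526} \approx 22.935$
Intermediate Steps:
$B{\left(g,c \right)} = 2 c \left(-24 + g\right)$
$\sqrt{-1196 + B{\left(-17,-21 \right)}} = \sqrt{-1196 + 2 \left(-21\right) \left(-24 - 17\right)} = \sqrt{-1196 + 2 \left(-21\right) \left(-41\right)} = \sqrt{-1196 + 1722} = \sqrt{526}$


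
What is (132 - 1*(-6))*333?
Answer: 45954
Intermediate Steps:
(132 - 1*(-6))*333 = (132 + 6)*333 = 138*333 = 45954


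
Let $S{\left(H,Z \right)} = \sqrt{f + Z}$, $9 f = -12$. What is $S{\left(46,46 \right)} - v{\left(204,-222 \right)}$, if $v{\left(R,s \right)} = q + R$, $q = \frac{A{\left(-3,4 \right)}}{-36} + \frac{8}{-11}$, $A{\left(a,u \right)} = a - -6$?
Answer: $- \frac{26821}{132} + \frac{\sqrt{402}}{3} \approx -196.51$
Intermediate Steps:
$f = - \frac{4}{3}$ ($f = \frac{1}{9} \left(-12\right) = - \frac{4}{3} \approx -1.3333$)
$A{\left(a,u \right)} = 6 + a$ ($A{\left(a,u \right)} = a + 6 = 6 + a$)
$S{\left(H,Z \right)} = \sqrt{- \frac{4}{3} + Z}$
$q = - \frac{107}{132}$ ($q = \frac{6 - 3}{-36} + \frac{8}{-11} = 3 \left(- \frac{1}{36}\right) + 8 \left(- \frac{1}{11}\right) = - \frac{1}{12} - \frac{8}{11} = - \frac{107}{132} \approx -0.81061$)
$v{\left(R,s \right)} = - \frac{107}{132} + R$
$S{\left(46,46 \right)} - v{\left(204,-222 \right)} = \frac{\sqrt{-12 + 9 \cdot 46}}{3} - \left(- \frac{107}{132} + 204\right) = \frac{\sqrt{-12 + 414}}{3} - \frac{26821}{132} = \frac{\sqrt{402}}{3} - \frac{26821}{132} = - \frac{26821}{132} + \frac{\sqrt{402}}{3}$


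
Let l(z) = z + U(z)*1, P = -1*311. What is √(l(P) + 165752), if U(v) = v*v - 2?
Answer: 4*√16385 ≈ 512.02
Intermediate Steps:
U(v) = -2 + v² (U(v) = v² - 2 = -2 + v²)
P = -311
l(z) = -2 + z + z² (l(z) = z + (-2 + z²)*1 = z + (-2 + z²) = -2 + z + z²)
√(l(P) + 165752) = √((-2 - 311 + (-311)²) + 165752) = √((-2 - 311 + 96721) + 165752) = √(96408 + 165752) = √262160 = 4*√16385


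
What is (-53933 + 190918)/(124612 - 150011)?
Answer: -136985/25399 ≈ -5.3933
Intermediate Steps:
(-53933 + 190918)/(124612 - 150011) = 136985/(-25399) = 136985*(-1/25399) = -136985/25399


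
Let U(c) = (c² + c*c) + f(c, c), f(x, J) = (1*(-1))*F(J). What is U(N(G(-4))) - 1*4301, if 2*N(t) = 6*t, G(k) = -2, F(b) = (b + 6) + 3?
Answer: -4232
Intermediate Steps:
F(b) = 9 + b (F(b) = (6 + b) + 3 = 9 + b)
f(x, J) = -9 - J (f(x, J) = (1*(-1))*(9 + J) = -(9 + J) = -9 - J)
N(t) = 3*t (N(t) = (6*t)/2 = 3*t)
U(c) = -9 - c + 2*c² (U(c) = (c² + c*c) + (-9 - c) = (c² + c²) + (-9 - c) = 2*c² + (-9 - c) = -9 - c + 2*c²)
U(N(G(-4))) - 1*4301 = (-9 - 3*(-2) + 2*(3*(-2))²) - 1*4301 = (-9 - 1*(-6) + 2*(-6)²) - 4301 = (-9 + 6 + 2*36) - 4301 = (-9 + 6 + 72) - 4301 = 69 - 4301 = -4232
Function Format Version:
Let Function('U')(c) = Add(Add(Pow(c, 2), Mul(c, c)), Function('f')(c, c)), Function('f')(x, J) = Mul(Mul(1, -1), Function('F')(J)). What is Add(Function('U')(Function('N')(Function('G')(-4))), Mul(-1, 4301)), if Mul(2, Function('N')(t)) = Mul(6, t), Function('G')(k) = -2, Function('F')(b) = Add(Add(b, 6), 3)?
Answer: -4232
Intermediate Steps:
Function('F')(b) = Add(9, b) (Function('F')(b) = Add(Add(6, b), 3) = Add(9, b))
Function('f')(x, J) = Add(-9, Mul(-1, J)) (Function('f')(x, J) = Mul(Mul(1, -1), Add(9, J)) = Mul(-1, Add(9, J)) = Add(-9, Mul(-1, J)))
Function('N')(t) = Mul(3, t) (Function('N')(t) = Mul(Rational(1, 2), Mul(6, t)) = Mul(3, t))
Function('U')(c) = Add(-9, Mul(-1, c), Mul(2, Pow(c, 2))) (Function('U')(c) = Add(Add(Pow(c, 2), Mul(c, c)), Add(-9, Mul(-1, c))) = Add(Add(Pow(c, 2), Pow(c, 2)), Add(-9, Mul(-1, c))) = Add(Mul(2, Pow(c, 2)), Add(-9, Mul(-1, c))) = Add(-9, Mul(-1, c), Mul(2, Pow(c, 2))))
Add(Function('U')(Function('N')(Function('G')(-4))), Mul(-1, 4301)) = Add(Add(-9, Mul(-1, Mul(3, -2)), Mul(2, Pow(Mul(3, -2), 2))), Mul(-1, 4301)) = Add(Add(-9, Mul(-1, -6), Mul(2, Pow(-6, 2))), -4301) = Add(Add(-9, 6, Mul(2, 36)), -4301) = Add(Add(-9, 6, 72), -4301) = Add(69, -4301) = -4232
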